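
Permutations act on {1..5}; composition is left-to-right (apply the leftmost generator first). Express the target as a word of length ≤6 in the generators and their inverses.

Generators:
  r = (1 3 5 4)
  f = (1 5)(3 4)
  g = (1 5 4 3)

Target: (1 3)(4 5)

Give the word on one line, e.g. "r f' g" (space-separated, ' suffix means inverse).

g' r r g

  after g': (1 3 4 5)
  after r: (1 5 3)
  after r: (1 4)
  after g: (1 3)(4 5)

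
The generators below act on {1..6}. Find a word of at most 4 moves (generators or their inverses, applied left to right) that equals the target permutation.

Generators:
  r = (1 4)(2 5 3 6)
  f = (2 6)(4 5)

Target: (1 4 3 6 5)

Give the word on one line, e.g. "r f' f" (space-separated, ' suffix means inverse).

  after f': (2 6)(4 5)
  after r: (1 4 3 6 5)

f' r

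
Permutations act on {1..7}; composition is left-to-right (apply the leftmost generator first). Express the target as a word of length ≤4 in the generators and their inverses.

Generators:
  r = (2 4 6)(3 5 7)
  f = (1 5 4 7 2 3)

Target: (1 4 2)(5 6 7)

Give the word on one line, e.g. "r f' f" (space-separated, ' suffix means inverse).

  after f: (1 5 4 7 2 3)
  after r': (1 3)(2 7 6 4 5)
  after r': (1 7 4 3)(2 5 6)
  after f': (1 4 2)(5 6 7)

f r' r' f'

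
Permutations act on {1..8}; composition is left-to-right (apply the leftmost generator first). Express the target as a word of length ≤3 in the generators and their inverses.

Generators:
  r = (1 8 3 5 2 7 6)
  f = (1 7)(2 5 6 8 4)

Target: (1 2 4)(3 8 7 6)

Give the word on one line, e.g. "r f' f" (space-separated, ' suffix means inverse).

  after f': (1 7)(2 4 8 6 5)
  after r': (1 2 4)(3 8 7 6)

f' r'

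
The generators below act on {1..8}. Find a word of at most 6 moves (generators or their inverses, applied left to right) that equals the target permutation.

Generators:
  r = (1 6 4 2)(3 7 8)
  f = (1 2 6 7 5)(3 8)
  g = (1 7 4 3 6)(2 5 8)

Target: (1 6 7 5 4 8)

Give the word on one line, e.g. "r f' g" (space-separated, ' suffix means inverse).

r' f r r f

  after r': (1 2 4 6)(3 8 7)
  after f: (1 6 2 4 7 8 5)
  after r: (1 4 8 5 6)(3 7)
  after r: (1 2)(3 8 5 4)
  after f: (1 6 7 5 4 8)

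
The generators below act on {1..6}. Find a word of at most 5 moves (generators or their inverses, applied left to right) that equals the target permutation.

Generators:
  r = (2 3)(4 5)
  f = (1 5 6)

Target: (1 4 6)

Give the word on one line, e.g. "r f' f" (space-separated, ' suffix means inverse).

  after r: (2 3)(4 5)
  after f: (1 5 4 6)(2 3)
  after r': (1 4 6)

r f r'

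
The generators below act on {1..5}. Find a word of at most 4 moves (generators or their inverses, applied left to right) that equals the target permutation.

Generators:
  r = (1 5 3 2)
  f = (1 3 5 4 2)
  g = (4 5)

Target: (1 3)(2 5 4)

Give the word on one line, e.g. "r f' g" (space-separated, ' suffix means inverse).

  after g: (4 5)
  after r': (1 2 3 5 4)
  after r': (1 3)(2 5 4)

g r' r'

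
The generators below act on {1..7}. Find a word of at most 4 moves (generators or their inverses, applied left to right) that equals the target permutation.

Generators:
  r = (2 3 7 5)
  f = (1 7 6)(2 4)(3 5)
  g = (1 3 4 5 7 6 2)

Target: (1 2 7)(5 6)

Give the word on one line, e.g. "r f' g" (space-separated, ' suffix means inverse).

  after g': (1 2 6 7 5 4 3)
  after f': (1 4 5 2 7 3 6)
  after g': (1 3 7)(2 5 6)
  after r': (1 2 7)(5 6)

g' f' g' r'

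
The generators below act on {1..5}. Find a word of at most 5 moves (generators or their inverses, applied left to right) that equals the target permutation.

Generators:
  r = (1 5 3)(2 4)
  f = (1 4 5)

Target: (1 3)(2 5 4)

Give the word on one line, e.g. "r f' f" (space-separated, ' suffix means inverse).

  after r': (1 3 5)(2 4)
  after f': (1 3 4 2)
  after f': (1 3)(2 5 4)

r' f' f'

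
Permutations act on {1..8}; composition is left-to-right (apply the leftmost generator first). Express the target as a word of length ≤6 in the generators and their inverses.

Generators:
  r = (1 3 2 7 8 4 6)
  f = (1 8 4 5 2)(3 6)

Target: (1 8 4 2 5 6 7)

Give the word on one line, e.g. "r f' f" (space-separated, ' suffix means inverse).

r f r' f'

  after r: (1 3 2 7 8 4 6)
  after f: (1 6 8 5 2 7 4 3)
  after r': (1 4)(3 6 7 8 5)
  after f': (1 8 4 2 5 6 7)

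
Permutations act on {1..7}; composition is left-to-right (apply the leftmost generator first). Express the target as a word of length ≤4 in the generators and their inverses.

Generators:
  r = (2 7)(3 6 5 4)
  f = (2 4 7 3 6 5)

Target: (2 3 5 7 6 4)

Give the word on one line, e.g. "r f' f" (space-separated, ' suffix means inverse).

  after f: (2 4 7 3 6 5)
  after r: (2 3 5 7 6 4)

f r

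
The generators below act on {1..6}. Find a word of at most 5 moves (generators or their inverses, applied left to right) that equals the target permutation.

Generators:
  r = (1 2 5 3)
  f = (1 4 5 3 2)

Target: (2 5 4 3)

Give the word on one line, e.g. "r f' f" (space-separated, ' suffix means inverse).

r f r' f r'

  after r: (1 2 5 3)
  after f: (2 3 4 5)
  after r': (1 3 4 2 5)
  after f: (1 2 3 5 4)
  after r': (2 5 4 3)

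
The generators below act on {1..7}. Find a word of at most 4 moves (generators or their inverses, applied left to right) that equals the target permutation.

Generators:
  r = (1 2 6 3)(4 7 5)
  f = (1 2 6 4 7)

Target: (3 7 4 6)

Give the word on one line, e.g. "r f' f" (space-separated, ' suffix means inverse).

r' r' r' f'

  after r': (1 3 6 2)(4 5 7)
  after r': (1 6)(2 3)(4 7 5)
  after r': (1 2 6 3)
  after f': (3 7 4 6)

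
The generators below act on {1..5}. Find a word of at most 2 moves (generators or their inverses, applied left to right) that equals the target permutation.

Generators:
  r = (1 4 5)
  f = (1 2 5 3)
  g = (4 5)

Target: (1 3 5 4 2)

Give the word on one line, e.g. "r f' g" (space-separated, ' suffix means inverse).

  after g': (4 5)
  after f': (1 3 5 4 2)

g' f'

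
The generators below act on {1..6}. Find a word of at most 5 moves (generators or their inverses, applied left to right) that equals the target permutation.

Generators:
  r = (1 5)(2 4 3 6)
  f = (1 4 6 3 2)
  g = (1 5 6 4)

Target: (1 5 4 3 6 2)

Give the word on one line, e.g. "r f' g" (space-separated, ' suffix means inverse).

  after g': (1 4 6 5)
  after f': (2 3 6 5)
  after r': (1 5 6)(2 4)
  after f': (1 5 4 3 6 2)

g' f' r' f'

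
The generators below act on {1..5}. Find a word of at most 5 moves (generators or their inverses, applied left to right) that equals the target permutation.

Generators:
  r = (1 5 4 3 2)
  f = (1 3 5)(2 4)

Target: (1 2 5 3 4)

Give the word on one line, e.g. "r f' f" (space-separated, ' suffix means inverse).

  after r': (1 2 3 4 5)
  after f': (1 4 3 2)
  after f': (1 2 5 3 4)

r' f' f'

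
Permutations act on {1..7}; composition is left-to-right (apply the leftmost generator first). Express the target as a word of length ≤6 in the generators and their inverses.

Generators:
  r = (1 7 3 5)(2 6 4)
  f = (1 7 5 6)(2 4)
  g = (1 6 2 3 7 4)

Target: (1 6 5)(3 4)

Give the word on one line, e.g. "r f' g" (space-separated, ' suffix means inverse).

  after f': (1 6 5 7)(2 4)
  after r: (1 4 6)(3 5)
  after f: (1 2 4)(3 6 7 5)
  after r': (1 4 5 7 3 2 6)
  after r': (1 6 5)(3 4)

f' r f r' r'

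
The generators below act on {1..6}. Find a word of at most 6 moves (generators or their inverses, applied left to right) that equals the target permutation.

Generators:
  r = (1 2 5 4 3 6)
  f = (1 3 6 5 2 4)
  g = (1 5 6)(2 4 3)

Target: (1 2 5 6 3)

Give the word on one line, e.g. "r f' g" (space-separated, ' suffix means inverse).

f' g' f r' r'

  after f': (1 4 2 5 6 3)
  after g': (1 2)(3 6 4)
  after f: (1 4 6)(2 3 5)
  after r': (1 5)(2 4 3)
  after r': (1 2 5 6 3)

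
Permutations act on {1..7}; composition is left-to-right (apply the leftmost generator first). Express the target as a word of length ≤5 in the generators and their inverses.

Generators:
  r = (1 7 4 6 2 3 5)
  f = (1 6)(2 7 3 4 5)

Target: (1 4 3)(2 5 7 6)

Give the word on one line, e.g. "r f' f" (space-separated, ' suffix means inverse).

  after r: (1 7 4 6 2 3 5)
  after f': (1 2 7 3 4)(5 6)
  after r': (1 6 3 7 2)(4 5)
  after r': (1 4 3)(2 5 7 6)

r f' r' r'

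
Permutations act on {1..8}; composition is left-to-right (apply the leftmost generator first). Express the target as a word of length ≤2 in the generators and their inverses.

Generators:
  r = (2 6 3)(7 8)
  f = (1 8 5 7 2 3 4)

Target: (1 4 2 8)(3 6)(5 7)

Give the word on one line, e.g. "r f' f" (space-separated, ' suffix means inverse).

  after f': (1 4 3 2 7 5 8)
  after r: (1 4 2 8)(3 6)(5 7)

f' r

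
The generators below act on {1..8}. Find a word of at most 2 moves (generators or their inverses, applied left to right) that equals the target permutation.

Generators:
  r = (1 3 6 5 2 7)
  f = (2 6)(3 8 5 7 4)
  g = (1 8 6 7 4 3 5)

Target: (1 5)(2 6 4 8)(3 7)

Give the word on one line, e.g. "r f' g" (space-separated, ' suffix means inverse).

  after g: (1 8 6 7 4 3 5)
  after f: (1 5)(2 6 4 8)(3 7)

g f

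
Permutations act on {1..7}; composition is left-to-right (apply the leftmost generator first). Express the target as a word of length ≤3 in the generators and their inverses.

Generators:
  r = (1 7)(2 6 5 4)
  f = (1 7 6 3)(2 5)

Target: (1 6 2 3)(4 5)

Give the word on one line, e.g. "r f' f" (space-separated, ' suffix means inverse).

  after r: (1 7)(2 6 5 4)
  after f: (1 6 2 3)(4 5)

r f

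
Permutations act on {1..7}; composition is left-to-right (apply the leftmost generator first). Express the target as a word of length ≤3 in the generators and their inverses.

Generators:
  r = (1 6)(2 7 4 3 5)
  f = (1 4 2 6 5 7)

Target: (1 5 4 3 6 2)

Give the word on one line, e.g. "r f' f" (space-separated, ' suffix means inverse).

r' f' r'

  after r': (1 6)(2 5 3 4 7)
  after f': (1 2 6 7 4 5 3)
  after r': (1 5 4 3 6 2)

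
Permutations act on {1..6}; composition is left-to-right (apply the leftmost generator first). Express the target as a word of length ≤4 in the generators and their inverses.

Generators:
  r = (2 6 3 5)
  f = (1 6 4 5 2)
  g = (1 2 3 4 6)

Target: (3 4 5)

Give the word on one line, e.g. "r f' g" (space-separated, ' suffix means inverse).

f g

  after f: (1 6 4 5 2)
  after g: (3 4 5)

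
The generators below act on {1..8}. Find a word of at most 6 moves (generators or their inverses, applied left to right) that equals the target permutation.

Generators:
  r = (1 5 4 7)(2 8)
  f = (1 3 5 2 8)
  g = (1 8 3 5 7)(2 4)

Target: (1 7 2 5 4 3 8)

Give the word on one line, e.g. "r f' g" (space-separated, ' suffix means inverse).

  after f': (1 8 2 5 3)
  after g': (2 3 7 5 8 4)
  after r: (1 5 2 3)(4 8 7)
  after g: (1 7 2 5 4 3 8)

f' g' r g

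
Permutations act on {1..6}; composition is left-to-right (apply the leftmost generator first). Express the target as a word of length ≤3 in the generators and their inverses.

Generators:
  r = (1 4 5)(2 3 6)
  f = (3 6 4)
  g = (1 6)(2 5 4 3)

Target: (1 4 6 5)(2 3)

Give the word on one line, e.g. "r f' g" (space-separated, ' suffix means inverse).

  after f: (3 6 4)
  after r: (1 4 6 5)(2 3)

f r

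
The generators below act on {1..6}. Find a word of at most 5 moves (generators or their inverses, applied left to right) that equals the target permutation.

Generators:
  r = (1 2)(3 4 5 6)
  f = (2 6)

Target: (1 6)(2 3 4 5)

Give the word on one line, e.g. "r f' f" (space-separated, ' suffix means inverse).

  after f: (2 6)
  after r: (1 2 3 4 5 6)
  after f': (1 6)(2 3 4 5)
  after f': (1 2 3 4 5 6)
  after f': (1 6)(2 3 4 5)

f r f' f' f'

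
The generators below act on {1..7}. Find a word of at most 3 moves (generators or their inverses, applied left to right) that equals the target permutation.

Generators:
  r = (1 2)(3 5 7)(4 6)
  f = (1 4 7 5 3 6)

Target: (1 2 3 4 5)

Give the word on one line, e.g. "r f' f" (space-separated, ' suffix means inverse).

r f' f'

  after r: (1 2)(3 5 7)(4 6)
  after f': (1 2 6)(3 7 5 4)
  after f': (1 2 3 4 5)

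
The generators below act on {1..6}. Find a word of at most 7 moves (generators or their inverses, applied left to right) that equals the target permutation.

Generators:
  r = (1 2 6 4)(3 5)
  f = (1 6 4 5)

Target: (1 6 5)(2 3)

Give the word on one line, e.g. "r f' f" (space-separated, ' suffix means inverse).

r f f r' f

  after r: (1 2 6 4)(3 5)
  after f: (1 2 4 6 5 3)
  after f: (1 2 5 3 6)
  after r': (2 3)(4 6)
  after f: (1 6 5)(2 3)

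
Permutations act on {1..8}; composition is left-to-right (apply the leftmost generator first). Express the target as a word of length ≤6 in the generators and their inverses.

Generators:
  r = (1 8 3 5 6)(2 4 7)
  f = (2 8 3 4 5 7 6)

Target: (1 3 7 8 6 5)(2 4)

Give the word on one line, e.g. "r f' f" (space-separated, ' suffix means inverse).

  after f': (2 6 7 5 4 3 8)
  after r: (1 8 4 5 7 6 2)
  after r: (1 3 5 2 8 7)(4 6)
  after f': (1 8 5 6 3 4 7)
  after r: (1 3 7 8 6 5)(2 4)

f' r r f' r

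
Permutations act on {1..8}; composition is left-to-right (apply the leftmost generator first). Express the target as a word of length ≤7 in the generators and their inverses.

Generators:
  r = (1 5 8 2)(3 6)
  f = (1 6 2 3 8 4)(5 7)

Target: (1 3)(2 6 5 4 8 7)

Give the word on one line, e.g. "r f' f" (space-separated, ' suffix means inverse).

  after f': (1 4 8 3 2 6)(5 7)
  after r: (1 4 2 3)(5 7 8 6)
  after f': (1 8)(3 4 6 7)
  after r: (1 2)(3 4)(5 8)(6 7)
  after f: (1 3)(2 6 5 4 8 7)

f' r f' r f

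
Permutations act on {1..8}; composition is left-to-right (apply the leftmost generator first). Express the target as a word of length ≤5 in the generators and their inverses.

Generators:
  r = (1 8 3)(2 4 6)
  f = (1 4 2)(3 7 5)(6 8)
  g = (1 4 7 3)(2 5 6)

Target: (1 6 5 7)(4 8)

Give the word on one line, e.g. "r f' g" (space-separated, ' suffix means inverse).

  after f: (1 4 2)(3 7 5)(6 8)
  after g': (2 3 4 6 8 5 7)
  after f': (1 2 5 3)(4 8 7)
  after g': (1 6 5 7)(4 8)

f g' f' g'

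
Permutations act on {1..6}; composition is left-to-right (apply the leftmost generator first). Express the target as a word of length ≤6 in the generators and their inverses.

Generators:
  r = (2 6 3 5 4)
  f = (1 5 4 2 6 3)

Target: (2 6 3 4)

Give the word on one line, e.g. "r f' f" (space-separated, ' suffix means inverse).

  after r: (2 6 3 5 4)
  after f': (1 3)
  after f': (1 6 2 4 5)
  after r: (1 3 5)
  after f: (2 6 3 4)

r f' f' r f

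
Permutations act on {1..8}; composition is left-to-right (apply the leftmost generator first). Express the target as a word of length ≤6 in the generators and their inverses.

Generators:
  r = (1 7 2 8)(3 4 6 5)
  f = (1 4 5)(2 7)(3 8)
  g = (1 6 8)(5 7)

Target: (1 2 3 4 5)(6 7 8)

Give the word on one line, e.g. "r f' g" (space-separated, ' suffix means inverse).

g' f' g' f' r'

  after g': (1 8 6)(5 7)
  after f': (1 3 8 6 5 2 7 4)
  after g': (1 3 6 7 4 8)(2 5)
  after f': (1 8 5 7)(2 4 3 6)
  after r': (1 2 3 4 5)(6 7 8)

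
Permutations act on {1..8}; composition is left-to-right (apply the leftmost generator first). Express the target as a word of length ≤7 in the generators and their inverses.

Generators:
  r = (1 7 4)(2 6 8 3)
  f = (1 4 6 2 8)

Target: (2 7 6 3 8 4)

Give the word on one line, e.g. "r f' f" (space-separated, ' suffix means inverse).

f' f' f' r f

  after f': (1 8 2 6 4)
  after f': (1 2 4 8 6)
  after f': (1 6 8 4 2)
  after r: (1 8)(2 7 4 6 3)
  after f: (2 7 6 3 8 4)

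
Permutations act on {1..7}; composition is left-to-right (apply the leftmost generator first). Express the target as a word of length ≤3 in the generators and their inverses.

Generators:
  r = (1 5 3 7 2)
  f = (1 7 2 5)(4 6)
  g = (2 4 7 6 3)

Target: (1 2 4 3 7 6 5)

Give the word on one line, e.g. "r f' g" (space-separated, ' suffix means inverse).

g r'

  after g: (2 4 7 6 3)
  after r': (1 2 4 3 7 6 5)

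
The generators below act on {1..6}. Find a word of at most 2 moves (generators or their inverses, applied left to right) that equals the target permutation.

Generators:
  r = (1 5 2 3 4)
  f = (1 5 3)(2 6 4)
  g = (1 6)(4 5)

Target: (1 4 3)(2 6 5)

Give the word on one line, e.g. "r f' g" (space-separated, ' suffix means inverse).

  after g': (1 6)(4 5)
  after f: (1 4 3)(2 6 5)

g' f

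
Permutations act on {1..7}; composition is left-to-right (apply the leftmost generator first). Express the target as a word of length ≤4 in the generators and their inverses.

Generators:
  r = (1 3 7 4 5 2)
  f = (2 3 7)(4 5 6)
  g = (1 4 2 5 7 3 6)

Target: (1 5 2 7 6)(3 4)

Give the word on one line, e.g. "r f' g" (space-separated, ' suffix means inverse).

  after r': (1 2 5 4 7 3)
  after g: (1 5 2 7 6)(3 4)

r' g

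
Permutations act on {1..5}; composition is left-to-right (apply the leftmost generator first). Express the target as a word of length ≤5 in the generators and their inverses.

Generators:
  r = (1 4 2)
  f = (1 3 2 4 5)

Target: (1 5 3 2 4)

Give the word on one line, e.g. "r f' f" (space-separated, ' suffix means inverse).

  after r': (1 2 4)
  after f: (1 4 3 2 5)
  after f: (1 5 3 4 2)
  after r: (1 5 3 2 4)

r' f f r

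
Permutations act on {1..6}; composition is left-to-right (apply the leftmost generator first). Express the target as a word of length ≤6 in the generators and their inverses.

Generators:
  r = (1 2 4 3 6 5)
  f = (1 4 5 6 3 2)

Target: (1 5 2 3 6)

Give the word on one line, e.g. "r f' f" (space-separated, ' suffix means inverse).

  after f: (1 4 5 6 3 2)
  after r': (1 2 5 3)(4 6)
  after r': (2 6)(3 5 4)
  after r': (1 5 2 3 6)

f r' r' r'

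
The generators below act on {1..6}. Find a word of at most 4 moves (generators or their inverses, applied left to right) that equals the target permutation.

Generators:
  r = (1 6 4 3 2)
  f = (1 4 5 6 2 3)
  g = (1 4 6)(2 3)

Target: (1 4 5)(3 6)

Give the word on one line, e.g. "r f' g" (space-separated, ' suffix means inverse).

r' f' g g

  after r': (1 2 3 4 6)
  after f': (1 6 3)(4 5)
  after g: (2 3 4 5 6)
  after g: (1 4 5)(3 6)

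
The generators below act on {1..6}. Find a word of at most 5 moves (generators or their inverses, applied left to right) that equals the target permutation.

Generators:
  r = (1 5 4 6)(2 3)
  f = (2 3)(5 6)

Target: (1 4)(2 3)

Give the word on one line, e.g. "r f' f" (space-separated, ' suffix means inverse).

  after f': (2 3)(5 6)
  after r': (1 6)(4 5)
  after r': (1 4)(2 3)

f' r' r'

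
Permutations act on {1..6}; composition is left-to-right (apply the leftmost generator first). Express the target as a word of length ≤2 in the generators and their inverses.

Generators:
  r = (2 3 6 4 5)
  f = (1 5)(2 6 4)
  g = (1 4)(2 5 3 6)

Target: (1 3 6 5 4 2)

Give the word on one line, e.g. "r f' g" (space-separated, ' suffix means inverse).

f' g

  after f': (1 5)(2 4 6)
  after g: (1 3 6 5 4 2)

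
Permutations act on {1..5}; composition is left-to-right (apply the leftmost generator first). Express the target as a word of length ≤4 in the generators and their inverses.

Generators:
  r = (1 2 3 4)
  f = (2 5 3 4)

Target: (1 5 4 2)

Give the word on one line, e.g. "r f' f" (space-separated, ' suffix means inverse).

r' f' f'

  after r': (1 4 3 2)
  after f': (1 3 4 5 2)
  after f': (1 5 4 2)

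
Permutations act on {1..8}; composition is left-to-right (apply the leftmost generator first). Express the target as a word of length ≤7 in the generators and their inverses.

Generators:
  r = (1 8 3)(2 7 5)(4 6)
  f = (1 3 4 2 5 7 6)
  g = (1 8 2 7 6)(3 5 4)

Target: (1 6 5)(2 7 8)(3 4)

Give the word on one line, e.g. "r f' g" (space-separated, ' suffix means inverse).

r f r g' r'

  after r: (1 8 3)(2 7 5)(4 6)
  after f: (1 8 4)(2 6)
  after r: (1 3)(2 4 8 6 7 5)
  after g': (1 4)(2 5 8 7 3 6)
  after r': (1 6 5)(2 7 8)(3 4)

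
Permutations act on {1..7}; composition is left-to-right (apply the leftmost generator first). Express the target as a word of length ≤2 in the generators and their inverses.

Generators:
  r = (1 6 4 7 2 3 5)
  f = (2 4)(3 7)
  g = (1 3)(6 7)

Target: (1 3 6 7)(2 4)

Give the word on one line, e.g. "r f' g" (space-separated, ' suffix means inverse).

f' g

  after f': (2 4)(3 7)
  after g: (1 3 6 7)(2 4)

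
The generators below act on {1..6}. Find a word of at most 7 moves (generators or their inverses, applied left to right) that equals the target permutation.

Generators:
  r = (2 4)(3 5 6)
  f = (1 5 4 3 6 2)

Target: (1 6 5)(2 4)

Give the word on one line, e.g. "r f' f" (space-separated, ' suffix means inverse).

  after r': (2 4)(3 6 5)
  after f': (1 2 5 4 6)
  after f': (1 6 2)(3 4)
  after f': (1 3 5)
  after r': (1 6 5)(2 4)

r' f' f' f' r'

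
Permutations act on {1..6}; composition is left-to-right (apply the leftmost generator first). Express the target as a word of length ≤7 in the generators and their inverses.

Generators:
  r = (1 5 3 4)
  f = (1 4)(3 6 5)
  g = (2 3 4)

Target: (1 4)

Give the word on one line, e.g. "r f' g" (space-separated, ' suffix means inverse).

f' f' r f r

  after f': (1 4)(3 5 6)
  after f': (3 6 5)
  after r: (1 5 4)(3 6)
  after f: (1 3 5)
  after r: (1 4)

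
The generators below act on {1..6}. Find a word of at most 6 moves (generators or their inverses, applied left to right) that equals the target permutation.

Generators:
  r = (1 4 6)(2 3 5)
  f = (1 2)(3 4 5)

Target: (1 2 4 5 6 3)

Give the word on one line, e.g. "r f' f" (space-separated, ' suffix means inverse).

  after f': (1 2)(3 5 4)
  after r': (1 5)(2 6 4)
  after f': (1 4)(2 6 3 5)
  after f': (1 3 4 2 6 5)
  after r': (1 2 4 5 6 3)

f' r' f' f' r'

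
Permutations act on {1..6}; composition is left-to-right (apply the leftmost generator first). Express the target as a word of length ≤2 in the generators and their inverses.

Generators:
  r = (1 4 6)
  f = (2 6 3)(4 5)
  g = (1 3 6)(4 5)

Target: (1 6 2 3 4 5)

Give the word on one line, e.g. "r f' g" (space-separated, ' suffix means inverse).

f' r'

  after f': (2 3 6)(4 5)
  after r': (1 6 2 3 4 5)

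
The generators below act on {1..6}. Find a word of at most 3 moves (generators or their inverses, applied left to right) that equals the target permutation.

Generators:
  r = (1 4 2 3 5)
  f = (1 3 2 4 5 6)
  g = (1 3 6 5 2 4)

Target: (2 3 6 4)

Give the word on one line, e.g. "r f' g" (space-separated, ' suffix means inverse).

r f r

  after r: (1 4 2 3 5)
  after f: (1 5 3 6)
  after r: (2 3 6 4)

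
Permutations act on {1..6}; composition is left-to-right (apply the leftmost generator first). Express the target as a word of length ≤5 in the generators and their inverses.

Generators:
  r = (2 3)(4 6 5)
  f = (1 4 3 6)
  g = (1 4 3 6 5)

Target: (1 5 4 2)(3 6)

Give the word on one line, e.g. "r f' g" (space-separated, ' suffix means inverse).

r f' r f

  after r: (2 3)(4 6 5)
  after f': (1 6 5)(2 4 3)
  after r: (1 5)(2 6 4)
  after f: (1 5 4 2)(3 6)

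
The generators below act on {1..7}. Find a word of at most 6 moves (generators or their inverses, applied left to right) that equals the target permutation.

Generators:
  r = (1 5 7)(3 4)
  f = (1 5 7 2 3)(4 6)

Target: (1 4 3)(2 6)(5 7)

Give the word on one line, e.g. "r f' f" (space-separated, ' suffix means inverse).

f r' f' r'

  after f: (1 5 7 2 3)(4 6)
  after r': (2 4 6 3 7)
  after f': (1 3 5)(2 6)
  after r': (1 4 3)(2 6)(5 7)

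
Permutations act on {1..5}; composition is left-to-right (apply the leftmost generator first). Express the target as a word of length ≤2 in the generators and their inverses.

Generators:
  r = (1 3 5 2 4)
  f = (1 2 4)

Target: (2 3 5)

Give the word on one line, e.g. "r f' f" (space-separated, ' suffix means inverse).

f' r

  after f': (1 4 2)
  after r: (2 3 5)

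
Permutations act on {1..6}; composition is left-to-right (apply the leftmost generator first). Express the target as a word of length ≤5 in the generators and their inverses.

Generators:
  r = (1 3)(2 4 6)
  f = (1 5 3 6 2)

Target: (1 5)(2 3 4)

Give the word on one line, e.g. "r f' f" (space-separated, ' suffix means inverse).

r' f' r' r'

  after r': (1 3)(2 6 4)
  after f': (1 5)(2 3)(4 6)
  after r': (1 5 3 6 2)
  after r': (1 5)(2 3 4)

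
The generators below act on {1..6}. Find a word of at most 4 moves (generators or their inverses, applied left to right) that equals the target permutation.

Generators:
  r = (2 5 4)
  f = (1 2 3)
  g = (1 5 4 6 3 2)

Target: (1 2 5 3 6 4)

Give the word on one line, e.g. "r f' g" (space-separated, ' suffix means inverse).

  after r': (2 4 5)
  after g': (1 2 5 3 6 4)

r' g'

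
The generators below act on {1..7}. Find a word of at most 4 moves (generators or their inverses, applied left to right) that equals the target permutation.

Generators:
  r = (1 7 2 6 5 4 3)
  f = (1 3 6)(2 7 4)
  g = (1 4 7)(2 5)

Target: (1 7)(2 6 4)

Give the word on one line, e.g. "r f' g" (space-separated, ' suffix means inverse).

g' f' r'

  after g': (1 7 4)(2 5)
  after f': (1 2 5 4 6 3)
  after r': (1 7)(2 6 4)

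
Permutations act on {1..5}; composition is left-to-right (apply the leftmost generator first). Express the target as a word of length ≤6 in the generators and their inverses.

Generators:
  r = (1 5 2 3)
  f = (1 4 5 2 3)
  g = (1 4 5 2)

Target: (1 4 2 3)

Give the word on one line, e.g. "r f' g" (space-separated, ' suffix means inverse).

r f r' g'

  after r: (1 5 2 3)
  after f: (1 2)(3 4 5)
  after r': (1 5 2 3 4)
  after g': (1 4 2 3)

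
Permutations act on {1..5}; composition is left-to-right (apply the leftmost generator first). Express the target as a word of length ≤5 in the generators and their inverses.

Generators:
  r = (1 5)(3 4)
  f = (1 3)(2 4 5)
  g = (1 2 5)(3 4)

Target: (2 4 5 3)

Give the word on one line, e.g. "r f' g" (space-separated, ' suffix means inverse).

g' f g'

  after g': (1 5 2)(3 4)
  after f: (1 2 3 5 4)
  after g': (2 4 5 3)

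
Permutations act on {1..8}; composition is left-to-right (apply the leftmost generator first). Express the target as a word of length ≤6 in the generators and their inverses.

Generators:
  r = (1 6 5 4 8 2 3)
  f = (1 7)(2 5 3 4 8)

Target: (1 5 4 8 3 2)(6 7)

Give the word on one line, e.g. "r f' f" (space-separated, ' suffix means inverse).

r r f' r f'

  after r: (1 6 5 4 8 2 3)
  after r: (1 5 8 3 6 4 2)
  after f': (1 2 7)(3 6)(4 8 5)
  after r: (1 3 5 8 4 2 7 6)
  after f': (1 5 4 8 3 2)(6 7)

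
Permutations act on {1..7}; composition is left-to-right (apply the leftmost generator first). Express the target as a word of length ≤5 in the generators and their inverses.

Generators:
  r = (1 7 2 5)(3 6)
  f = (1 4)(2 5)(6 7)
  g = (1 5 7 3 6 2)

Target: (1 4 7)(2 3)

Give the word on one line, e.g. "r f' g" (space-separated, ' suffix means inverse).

  after f: (1 4)(2 5)(6 7)
  after g: (1 4 5)(2 7)(3 6)
  after g: (1 4 7)(2 3)

f g g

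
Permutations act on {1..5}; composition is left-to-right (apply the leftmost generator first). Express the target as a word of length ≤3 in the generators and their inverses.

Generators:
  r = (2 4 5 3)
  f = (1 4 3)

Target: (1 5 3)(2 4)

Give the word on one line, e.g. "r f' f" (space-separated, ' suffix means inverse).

f r

  after f: (1 4 3)
  after r: (1 5 3)(2 4)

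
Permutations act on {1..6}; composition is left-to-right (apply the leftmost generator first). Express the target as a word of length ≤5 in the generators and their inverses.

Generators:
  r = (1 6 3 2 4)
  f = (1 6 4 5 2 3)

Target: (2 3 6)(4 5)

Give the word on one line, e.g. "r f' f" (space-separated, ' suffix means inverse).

  after f': (1 3 2 5 4 6)
  after r': (1 6 4)(2 5)
  after f': (2 4 3)
  after r: (1 6 3 4 2)
  after f': (2 3 6)(4 5)

f' r' f' r f'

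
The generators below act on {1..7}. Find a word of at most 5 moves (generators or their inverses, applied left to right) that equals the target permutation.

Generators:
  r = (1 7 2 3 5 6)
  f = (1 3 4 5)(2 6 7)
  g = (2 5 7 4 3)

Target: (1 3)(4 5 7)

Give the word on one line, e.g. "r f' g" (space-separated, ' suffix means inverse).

  after r: (1 7 2 3 5 6)
  after f': (1 6 5 2)(3 4)
  after g: (1 6 7 4 2)
  after f': (1 2 5 4 7 3)
  after g': (1 3)(4 5 7)

r f' g f' g'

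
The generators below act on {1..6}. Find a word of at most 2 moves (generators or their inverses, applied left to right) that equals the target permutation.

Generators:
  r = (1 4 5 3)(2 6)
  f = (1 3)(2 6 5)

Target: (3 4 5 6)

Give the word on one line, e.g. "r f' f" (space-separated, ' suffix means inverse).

  after f: (1 3)(2 6 5)
  after r: (3 4 5 6)

f r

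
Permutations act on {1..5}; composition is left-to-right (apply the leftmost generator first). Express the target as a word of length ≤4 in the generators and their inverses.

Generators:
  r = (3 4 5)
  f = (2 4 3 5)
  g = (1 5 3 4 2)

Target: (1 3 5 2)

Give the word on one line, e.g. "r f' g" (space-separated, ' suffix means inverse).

  after r': (3 5 4)
  after g': (1 2 4 5 3)
  after f': (1 5 4 3)
  after g: (1 3 5 2)

r' g' f' g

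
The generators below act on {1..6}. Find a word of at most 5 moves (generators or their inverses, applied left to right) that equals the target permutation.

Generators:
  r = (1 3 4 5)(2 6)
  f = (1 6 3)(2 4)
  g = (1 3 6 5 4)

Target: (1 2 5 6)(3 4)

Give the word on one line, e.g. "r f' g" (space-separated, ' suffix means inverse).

f' r f

  after f': (1 3 6)(2 4)
  after r: (1 4 6 3 2 5)
  after f: (1 2 5 6)(3 4)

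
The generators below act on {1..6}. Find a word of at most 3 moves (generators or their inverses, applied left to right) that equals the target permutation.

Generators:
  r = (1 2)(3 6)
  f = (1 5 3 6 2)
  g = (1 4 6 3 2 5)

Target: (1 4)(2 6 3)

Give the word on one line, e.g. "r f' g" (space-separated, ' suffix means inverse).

  after g: (1 4 6 3 2 5)
  after f: (1 4 2 3)
  after r: (1 4)(2 6 3)

g f r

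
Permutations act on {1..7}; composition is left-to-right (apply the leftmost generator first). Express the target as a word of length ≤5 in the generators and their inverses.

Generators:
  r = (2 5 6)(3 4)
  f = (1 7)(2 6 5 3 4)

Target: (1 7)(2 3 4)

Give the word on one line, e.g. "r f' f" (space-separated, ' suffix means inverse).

f r f r' f

  after f: (1 7)(2 6 5 3 4)
  after r: (1 7)(4 5)
  after f: (2 6 5)(3 4)
  after r': (2 5 6)
  after f: (1 7)(2 3 4)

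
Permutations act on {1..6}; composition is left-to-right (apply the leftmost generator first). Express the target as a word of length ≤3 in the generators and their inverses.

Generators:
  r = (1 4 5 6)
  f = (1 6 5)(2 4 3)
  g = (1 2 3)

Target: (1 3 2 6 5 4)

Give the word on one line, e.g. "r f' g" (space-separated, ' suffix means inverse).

  after g: (1 2 3)
  after g: (1 3 2)
  after r': (1 3 2 6 5 4)

g g r'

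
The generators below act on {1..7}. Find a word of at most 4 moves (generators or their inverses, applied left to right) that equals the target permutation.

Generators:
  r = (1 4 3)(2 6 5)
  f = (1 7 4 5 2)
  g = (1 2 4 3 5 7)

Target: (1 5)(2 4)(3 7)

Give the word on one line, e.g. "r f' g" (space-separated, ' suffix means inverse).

g f g' g'

  after g: (1 2 4 3 5 7)
  after f: (2 5 4 3)
  after g': (1 7 5 2 3)
  after g': (1 5)(2 4)(3 7)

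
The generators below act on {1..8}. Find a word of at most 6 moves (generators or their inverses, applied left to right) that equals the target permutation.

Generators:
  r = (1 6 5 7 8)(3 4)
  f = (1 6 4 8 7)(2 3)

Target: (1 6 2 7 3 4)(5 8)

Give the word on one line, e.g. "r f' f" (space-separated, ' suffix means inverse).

  after f: (1 6 4 8 7)(2 3)
  after r: (1 5 7 6 3 2 4)
  after f: (1 5)(2 8 7 4 6)
  after r': (1 6 2 7 3 4)(5 8)

f r f r'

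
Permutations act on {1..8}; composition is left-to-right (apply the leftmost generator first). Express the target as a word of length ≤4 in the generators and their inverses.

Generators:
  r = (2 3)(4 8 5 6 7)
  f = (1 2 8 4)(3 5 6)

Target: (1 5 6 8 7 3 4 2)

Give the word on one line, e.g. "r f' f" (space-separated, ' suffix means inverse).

  after f: (1 2 8 4)(3 5 6)
  after r': (1 3 8 7 6 2 4)
  after f: (1 5 6 8 7 3 4 2)

f r' f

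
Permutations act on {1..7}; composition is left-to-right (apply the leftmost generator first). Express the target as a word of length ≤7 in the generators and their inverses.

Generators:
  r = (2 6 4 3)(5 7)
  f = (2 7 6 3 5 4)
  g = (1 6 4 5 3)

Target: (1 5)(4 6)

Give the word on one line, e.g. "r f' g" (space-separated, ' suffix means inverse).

  after f': (2 4 5 3 6 7)
  after f': (2 5 6)(3 7 4)
  after g: (1 6 2 3 7 5 4)
  after r: (1 4)(3 5)
  after g: (1 5)(4 6)

f' f' g r g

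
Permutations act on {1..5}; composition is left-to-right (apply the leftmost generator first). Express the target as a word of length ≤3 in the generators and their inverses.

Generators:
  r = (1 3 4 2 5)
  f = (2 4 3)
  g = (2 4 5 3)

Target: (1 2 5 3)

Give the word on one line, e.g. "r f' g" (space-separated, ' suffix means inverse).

  after r': (1 5 2 4 3)
  after g: (1 3)(2 5 4)
  after f: (1 2 5 3)

r' g f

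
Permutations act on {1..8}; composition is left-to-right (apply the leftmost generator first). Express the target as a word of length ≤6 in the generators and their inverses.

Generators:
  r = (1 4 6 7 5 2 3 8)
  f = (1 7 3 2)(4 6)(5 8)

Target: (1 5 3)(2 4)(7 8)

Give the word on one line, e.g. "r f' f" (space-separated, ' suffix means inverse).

f r f' f'

  after f: (1 7 3 2)(4 6)(5 8)
  after r: (1 5)(2 4 7 8)
  after f': (1 8 3 7 5 2 6 4)
  after f': (1 5 3)(2 4)(7 8)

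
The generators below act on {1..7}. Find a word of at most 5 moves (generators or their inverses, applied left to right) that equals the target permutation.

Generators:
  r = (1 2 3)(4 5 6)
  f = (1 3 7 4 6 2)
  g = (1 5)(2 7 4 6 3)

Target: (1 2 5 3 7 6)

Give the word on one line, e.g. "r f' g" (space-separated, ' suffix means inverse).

g' f g r' r'

  after g': (1 5)(2 3 6 4 7)
  after f: (1 5 3 2 7)
  after g: (2 4 6 3 7 5)
  after r': (1 3 7 4 5)(2 6)
  after r': (1 2 5 3 7 6)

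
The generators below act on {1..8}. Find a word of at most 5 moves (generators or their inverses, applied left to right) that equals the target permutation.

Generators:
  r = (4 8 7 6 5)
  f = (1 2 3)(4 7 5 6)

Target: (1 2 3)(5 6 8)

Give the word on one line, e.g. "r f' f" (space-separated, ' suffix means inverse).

r' f' r' f' r'

  after r': (4 5 6 7 8)
  after f': (1 3 2)(4 7 8 6)
  after r': (1 3 2)(4 8 7)(5 6)
  after f': (1 2 3)(4 8)(6 7)
  after r': (1 2 3)(5 6 8)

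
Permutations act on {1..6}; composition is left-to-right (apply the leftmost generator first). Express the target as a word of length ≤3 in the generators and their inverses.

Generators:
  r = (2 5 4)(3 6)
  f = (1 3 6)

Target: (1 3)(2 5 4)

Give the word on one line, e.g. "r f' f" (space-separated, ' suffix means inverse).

  after r: (2 5 4)(3 6)
  after f: (1 3)(2 5 4)

r f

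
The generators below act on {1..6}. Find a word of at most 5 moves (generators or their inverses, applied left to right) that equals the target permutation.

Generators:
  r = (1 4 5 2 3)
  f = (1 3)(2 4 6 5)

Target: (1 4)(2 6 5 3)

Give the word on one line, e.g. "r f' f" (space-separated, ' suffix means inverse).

r' f' r

  after r': (1 3 2 5 4)
  after f': (2 6 4 3 5)
  after r: (1 4)(2 6 5 3)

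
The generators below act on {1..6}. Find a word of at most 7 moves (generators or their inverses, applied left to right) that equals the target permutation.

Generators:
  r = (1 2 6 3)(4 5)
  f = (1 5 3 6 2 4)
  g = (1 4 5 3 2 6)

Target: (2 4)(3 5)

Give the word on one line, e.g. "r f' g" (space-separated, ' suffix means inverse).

  after g: (1 4 5 3 2 6)
  after f: (3 4)(5 6)
  after g': (1 6 4 5 2 3)
  after f': (1 3 4)(2 5 6)
  after r: (2 4)(3 5)

g f g' f' r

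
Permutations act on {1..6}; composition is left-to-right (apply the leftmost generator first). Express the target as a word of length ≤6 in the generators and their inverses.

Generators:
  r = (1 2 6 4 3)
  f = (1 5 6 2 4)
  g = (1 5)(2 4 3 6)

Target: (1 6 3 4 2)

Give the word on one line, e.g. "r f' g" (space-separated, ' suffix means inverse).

  after r: (1 2 6 4 3)
  after g': (1 6 2 3 5)
  after f: (1 2 3 6 4)
  after r: (1 6 3 4 2)

r g' f r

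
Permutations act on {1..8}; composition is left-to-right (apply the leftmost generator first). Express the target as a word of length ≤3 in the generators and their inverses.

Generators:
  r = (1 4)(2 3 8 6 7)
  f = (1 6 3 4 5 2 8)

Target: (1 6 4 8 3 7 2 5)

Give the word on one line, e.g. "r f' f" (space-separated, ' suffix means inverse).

f' r

  after f': (1 8 2 5 4 3 6)
  after r: (1 6 4 8 3 7 2 5)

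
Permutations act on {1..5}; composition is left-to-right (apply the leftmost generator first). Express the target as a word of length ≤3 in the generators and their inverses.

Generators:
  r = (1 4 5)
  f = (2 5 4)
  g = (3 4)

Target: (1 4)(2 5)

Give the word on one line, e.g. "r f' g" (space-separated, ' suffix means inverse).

r' f

  after r': (1 5 4)
  after f: (1 4)(2 5)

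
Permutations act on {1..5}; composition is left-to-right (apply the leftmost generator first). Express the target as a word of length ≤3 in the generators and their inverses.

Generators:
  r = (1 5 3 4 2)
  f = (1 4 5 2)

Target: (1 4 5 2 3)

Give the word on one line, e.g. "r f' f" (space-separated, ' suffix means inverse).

  after r': (1 2 4 3 5)
  after r': (1 4 5 2 3)

r' r'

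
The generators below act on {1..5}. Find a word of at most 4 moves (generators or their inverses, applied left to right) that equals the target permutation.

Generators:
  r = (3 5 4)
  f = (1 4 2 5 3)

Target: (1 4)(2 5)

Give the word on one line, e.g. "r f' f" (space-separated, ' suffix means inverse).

r f

  after r: (3 5 4)
  after f: (1 4)(2 5)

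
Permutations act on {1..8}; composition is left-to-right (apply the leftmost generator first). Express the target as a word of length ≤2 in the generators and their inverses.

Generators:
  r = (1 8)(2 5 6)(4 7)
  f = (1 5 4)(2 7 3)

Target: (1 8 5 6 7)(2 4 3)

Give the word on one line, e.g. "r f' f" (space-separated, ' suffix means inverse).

  after r: (1 8)(2 5 6)(4 7)
  after f: (1 8 5 6 7)(2 4 3)

r f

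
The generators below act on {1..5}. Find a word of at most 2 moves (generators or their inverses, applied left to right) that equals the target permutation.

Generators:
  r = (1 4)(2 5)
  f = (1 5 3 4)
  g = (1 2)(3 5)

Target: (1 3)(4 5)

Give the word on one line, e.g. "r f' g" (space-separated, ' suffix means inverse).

f f

  after f: (1 5 3 4)
  after f: (1 3)(4 5)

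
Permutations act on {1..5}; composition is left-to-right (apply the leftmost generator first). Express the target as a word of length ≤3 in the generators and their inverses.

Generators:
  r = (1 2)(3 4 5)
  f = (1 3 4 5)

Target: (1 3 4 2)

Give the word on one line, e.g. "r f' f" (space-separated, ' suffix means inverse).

f f r'

  after f: (1 3 4 5)
  after f: (1 4)(3 5)
  after r': (1 3 4 2)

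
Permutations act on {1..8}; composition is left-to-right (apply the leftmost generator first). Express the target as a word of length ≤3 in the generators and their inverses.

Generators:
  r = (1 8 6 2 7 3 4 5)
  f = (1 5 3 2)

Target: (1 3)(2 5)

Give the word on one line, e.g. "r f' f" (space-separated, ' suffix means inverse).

  after f: (1 5 3 2)
  after f: (1 3)(2 5)

f f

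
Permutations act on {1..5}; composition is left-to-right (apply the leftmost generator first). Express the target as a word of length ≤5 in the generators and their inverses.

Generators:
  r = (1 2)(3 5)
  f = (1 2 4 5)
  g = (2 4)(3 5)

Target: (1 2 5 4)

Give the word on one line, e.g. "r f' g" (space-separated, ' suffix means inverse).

r' g f'

  after r': (1 2)(3 5)
  after g: (1 4 2)
  after f': (1 2 5 4)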